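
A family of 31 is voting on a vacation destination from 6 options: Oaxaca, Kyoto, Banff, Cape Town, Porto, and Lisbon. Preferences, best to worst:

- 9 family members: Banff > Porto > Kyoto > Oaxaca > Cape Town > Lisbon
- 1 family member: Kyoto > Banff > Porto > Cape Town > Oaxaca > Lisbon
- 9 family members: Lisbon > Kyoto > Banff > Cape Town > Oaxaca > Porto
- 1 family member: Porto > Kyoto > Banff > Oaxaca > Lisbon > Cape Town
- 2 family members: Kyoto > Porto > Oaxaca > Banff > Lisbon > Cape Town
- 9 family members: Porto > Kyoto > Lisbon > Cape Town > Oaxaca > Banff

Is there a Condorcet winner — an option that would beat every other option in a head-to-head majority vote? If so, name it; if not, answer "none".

none

Checking pairwise contests:
Kyoto beats Oaxaca 31–0.
Porto beats Kyoto 19–12.
Kyoto beats Banff 22–9.
Kyoto beats Cape Town 31–0.
Banff beats Porto 19–12.
Kyoto beats Lisbon 22–9.
Every option loses at least one head-to-head, so there is no Condorcet winner.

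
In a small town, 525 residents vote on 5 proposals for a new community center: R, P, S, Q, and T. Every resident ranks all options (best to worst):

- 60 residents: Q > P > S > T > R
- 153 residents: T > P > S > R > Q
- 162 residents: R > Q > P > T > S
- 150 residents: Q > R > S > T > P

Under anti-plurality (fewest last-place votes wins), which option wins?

T

Last-place votes: R 60, P 150, S 162, Q 153, T 0.
T is ranked last by the fewest voters, so T wins.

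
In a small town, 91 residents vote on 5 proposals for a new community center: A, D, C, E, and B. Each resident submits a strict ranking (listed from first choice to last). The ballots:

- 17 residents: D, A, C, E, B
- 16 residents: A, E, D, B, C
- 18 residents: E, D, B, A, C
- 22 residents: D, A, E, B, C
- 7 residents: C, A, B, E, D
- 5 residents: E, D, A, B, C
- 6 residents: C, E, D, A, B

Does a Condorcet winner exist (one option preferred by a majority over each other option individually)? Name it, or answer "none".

none

Checking pairwise contests:
D beats A 68–23.
E beats D 52–39.
A beats C 78–13.
A beats E 62–29.
A beats B 73–18.
Every option loses at least one head-to-head, so there is no Condorcet winner.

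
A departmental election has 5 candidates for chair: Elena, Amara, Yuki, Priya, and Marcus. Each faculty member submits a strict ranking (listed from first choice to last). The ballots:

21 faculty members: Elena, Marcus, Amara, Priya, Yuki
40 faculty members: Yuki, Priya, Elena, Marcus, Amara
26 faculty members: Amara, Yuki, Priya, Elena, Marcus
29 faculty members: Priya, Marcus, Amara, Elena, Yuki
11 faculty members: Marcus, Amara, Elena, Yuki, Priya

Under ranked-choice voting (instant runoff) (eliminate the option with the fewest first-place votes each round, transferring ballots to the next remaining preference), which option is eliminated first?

Round 1: Elena 21, Amara 26, Yuki 40, Priya 29, Marcus 11. Eliminate Marcus.

Marcus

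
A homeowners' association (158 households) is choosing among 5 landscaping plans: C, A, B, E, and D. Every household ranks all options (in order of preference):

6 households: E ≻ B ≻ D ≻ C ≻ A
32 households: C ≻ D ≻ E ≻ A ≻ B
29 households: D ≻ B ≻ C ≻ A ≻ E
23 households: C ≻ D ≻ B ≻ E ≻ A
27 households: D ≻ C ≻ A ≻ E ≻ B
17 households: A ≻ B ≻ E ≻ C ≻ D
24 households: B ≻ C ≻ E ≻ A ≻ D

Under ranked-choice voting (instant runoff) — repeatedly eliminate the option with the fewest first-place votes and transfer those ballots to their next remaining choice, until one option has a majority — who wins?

C

Round 1: C 55, A 17, B 24, E 6, D 56. Eliminate E.
Round 2: C 55, A 17, B 30, D 56. Eliminate A.
Round 3: C 55, B 47, D 56. Eliminate B.
Round 4: C 96, D 62. C has a majority.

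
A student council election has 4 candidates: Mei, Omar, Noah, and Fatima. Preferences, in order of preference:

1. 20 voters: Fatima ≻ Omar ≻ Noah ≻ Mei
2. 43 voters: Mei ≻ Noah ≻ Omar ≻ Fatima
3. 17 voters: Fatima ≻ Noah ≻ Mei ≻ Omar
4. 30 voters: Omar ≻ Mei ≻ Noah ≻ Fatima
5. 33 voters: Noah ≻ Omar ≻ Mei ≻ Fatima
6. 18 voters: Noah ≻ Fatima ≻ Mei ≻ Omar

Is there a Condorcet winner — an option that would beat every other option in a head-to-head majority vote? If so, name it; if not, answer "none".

Noah

Noah vs Mei: 88–73 for Noah.
Noah vs Omar: 111–50 for Noah.
Noah vs Fatima: 124–37 for Noah.
Noah beats every other option head-to-head.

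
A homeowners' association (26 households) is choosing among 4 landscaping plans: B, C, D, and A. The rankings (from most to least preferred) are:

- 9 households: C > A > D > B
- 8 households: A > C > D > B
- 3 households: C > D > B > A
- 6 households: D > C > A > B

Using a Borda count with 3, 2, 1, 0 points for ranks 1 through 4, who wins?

C

B: 9·0 + 8·0 + 3·1 + 6·0 = 3
C: 9·3 + 8·2 + 3·3 + 6·2 = 64
D: 9·1 + 8·1 + 3·2 + 6·3 = 41
A: 9·2 + 8·3 + 3·0 + 6·1 = 48
C has the highest Borda score (64).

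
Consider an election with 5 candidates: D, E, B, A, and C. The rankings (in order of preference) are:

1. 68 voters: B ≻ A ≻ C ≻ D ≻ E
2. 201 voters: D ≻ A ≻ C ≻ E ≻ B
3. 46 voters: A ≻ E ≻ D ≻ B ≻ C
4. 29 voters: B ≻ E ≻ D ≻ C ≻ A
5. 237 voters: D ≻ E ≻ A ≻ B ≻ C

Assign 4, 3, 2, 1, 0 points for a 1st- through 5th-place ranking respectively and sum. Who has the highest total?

D

D: 68·1 + 201·4 + 46·2 + 29·2 + 237·4 = 1970
E: 68·0 + 201·1 + 46·3 + 29·3 + 237·3 = 1137
B: 68·4 + 201·0 + 46·1 + 29·4 + 237·1 = 671
A: 68·3 + 201·3 + 46·4 + 29·0 + 237·2 = 1465
C: 68·2 + 201·2 + 46·0 + 29·1 + 237·0 = 567
D has the highest Borda score (1970).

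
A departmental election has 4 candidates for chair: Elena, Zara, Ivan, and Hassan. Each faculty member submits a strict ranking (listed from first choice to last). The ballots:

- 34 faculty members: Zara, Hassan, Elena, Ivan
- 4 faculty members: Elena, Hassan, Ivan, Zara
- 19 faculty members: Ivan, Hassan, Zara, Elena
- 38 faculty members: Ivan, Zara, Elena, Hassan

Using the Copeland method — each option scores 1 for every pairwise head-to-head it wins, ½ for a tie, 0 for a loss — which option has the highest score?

Ivan

Elena: loses to Zara, Ivan, and Hassan → score 0.
Zara: beats Elena and Hassan; loses to Ivan → score 2.
Ivan: beats Elena, Zara, and Hassan → score 3.
Hassan: beats Elena; loses to Zara and Ivan → score 1.
Ivan has the best pairwise record.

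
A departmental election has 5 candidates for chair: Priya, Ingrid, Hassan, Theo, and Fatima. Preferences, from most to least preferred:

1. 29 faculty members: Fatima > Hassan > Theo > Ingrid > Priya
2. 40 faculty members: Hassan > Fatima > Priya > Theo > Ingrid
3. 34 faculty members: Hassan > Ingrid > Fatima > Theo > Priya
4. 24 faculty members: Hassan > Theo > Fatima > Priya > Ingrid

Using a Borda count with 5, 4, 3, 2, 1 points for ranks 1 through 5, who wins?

Hassan

Priya: 29·1 + 40·3 + 34·1 + 24·2 = 231
Ingrid: 29·2 + 40·1 + 34·4 + 24·1 = 258
Hassan: 29·4 + 40·5 + 34·5 + 24·5 = 606
Theo: 29·3 + 40·2 + 34·2 + 24·4 = 331
Fatima: 29·5 + 40·4 + 34·3 + 24·3 = 479
Hassan has the highest Borda score (606).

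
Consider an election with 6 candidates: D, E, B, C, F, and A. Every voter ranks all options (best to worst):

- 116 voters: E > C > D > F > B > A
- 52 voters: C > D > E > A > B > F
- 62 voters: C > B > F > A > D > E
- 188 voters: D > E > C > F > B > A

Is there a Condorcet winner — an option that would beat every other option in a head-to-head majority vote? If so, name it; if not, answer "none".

none

Checking pairwise contests:
C beats D 230–188.
D beats E 302–116.
D beats B 356–62.
E beats C 304–114.
D beats F 356–62.
D beats A 356–62.
Every option loses at least one head-to-head, so there is no Condorcet winner.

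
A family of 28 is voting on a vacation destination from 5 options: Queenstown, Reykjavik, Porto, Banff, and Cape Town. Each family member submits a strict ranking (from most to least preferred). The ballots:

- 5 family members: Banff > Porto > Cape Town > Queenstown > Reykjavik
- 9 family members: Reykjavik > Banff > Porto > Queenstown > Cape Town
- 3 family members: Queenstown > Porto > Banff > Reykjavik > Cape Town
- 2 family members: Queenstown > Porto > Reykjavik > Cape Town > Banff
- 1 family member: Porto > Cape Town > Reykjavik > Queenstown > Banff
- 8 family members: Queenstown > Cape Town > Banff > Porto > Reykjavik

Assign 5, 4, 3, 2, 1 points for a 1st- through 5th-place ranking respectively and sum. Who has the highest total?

Queenstown: 5·2 + 9·2 + 3·5 + 2·5 + 1·2 + 8·5 = 95
Reykjavik: 5·1 + 9·5 + 3·2 + 2·3 + 1·3 + 8·1 = 73
Porto: 5·4 + 9·3 + 3·4 + 2·4 + 1·5 + 8·2 = 88
Banff: 5·5 + 9·4 + 3·3 + 2·1 + 1·1 + 8·3 = 97
Cape Town: 5·3 + 9·1 + 3·1 + 2·2 + 1·4 + 8·4 = 67
Banff has the highest Borda score (97).

Banff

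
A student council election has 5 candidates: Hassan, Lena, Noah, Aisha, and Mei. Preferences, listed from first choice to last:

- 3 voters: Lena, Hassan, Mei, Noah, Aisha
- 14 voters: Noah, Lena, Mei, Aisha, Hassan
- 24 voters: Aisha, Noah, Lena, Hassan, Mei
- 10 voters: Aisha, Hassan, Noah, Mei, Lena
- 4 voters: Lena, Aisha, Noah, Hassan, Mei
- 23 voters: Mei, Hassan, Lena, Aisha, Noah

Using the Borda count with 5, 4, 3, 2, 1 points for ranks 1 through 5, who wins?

Hassan: 3·4 + 14·1 + 24·2 + 10·4 + 4·2 + 23·4 = 214
Lena: 3·5 + 14·4 + 24·3 + 10·1 + 4·5 + 23·3 = 242
Noah: 3·2 + 14·5 + 24·4 + 10·3 + 4·3 + 23·1 = 237
Aisha: 3·1 + 14·2 + 24·5 + 10·5 + 4·4 + 23·2 = 263
Mei: 3·3 + 14·3 + 24·1 + 10·2 + 4·1 + 23·5 = 214
Aisha has the highest Borda score (263).

Aisha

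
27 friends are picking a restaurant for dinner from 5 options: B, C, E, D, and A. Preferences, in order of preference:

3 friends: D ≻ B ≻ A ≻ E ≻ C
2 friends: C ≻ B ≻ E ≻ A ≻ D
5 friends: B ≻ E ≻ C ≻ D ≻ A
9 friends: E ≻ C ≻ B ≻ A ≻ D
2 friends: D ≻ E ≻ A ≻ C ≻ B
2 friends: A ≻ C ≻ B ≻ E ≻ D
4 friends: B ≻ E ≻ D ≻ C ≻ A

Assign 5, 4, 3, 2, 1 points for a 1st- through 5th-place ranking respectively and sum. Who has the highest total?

B: 3·4 + 2·4 + 5·5 + 9·3 + 2·1 + 2·3 + 4·5 = 100
C: 3·1 + 2·5 + 5·3 + 9·4 + 2·2 + 2·4 + 4·2 = 84
E: 3·2 + 2·3 + 5·4 + 9·5 + 2·4 + 2·2 + 4·4 = 105
D: 3·5 + 2·1 + 5·2 + 9·1 + 2·5 + 2·1 + 4·3 = 60
A: 3·3 + 2·2 + 5·1 + 9·2 + 2·3 + 2·5 + 4·1 = 56
E has the highest Borda score (105).

E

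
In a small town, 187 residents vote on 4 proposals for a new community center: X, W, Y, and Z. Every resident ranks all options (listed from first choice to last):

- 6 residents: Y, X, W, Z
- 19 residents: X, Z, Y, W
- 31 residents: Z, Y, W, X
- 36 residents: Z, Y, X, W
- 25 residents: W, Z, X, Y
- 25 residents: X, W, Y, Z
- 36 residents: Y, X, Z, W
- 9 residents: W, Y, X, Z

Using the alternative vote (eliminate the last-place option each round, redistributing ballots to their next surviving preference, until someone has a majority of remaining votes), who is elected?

Z

Round 1: X 44, W 34, Y 42, Z 67. Eliminate W.
Round 2: X 44, Y 51, Z 92. Eliminate X.
Round 3: Y 76, Z 111. Z has a majority.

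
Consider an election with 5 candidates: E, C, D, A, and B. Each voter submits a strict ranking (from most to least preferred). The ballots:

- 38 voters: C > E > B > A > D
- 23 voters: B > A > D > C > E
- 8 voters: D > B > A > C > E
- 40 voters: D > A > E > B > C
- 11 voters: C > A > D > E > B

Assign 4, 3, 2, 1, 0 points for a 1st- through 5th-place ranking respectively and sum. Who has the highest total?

A

E: 38·3 + 23·0 + 8·0 + 40·2 + 11·1 = 205
C: 38·4 + 23·1 + 8·1 + 40·0 + 11·4 = 227
D: 38·0 + 23·2 + 8·4 + 40·4 + 11·2 = 260
A: 38·1 + 23·3 + 8·2 + 40·3 + 11·3 = 276
B: 38·2 + 23·4 + 8·3 + 40·1 + 11·0 = 232
A has the highest Borda score (276).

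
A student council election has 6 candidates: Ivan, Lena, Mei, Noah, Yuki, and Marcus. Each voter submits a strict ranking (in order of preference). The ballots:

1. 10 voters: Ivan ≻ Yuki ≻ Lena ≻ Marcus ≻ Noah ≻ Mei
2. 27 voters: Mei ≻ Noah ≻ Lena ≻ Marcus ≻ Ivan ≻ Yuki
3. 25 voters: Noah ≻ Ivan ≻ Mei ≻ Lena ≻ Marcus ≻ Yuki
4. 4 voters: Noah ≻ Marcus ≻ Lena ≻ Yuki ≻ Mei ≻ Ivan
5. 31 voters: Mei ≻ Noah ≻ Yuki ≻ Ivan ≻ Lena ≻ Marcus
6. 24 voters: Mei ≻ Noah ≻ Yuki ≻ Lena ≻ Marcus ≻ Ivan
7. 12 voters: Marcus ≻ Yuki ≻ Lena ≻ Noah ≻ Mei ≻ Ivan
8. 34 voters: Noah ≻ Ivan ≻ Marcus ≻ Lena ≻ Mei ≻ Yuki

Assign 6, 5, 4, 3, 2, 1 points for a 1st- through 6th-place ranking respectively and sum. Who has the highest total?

Noah

Ivan: 10·6 + 27·2 + 25·5 + 4·1 + 31·3 + 24·1 + 12·1 + 34·5 = 542
Lena: 10·4 + 27·4 + 25·3 + 4·4 + 31·2 + 24·3 + 12·4 + 34·3 = 523
Mei: 10·1 + 27·6 + 25·4 + 4·2 + 31·6 + 24·6 + 12·2 + 34·2 = 702
Noah: 10·2 + 27·5 + 25·6 + 4·6 + 31·5 + 24·5 + 12·3 + 34·6 = 844
Yuki: 10·5 + 27·1 + 25·1 + 4·3 + 31·4 + 24·4 + 12·5 + 34·1 = 428
Marcus: 10·3 + 27·3 + 25·2 + 4·5 + 31·1 + 24·2 + 12·6 + 34·4 = 468
Noah has the highest Borda score (844).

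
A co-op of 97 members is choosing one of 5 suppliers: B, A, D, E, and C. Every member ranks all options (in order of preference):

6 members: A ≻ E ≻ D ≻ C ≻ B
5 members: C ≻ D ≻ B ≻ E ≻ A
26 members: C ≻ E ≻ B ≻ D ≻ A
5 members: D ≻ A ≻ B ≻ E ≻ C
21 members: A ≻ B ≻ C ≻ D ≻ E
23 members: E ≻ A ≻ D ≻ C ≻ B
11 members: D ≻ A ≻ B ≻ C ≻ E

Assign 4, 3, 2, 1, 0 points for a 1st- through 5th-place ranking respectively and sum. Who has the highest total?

B: 6·0 + 5·2 + 26·2 + 5·2 + 21·3 + 23·0 + 11·2 = 157
A: 6·4 + 5·0 + 26·0 + 5·3 + 21·4 + 23·3 + 11·3 = 225
D: 6·2 + 5·3 + 26·1 + 5·4 + 21·1 + 23·2 + 11·4 = 184
E: 6·3 + 5·1 + 26·3 + 5·1 + 21·0 + 23·4 + 11·0 = 198
C: 6·1 + 5·4 + 26·4 + 5·0 + 21·2 + 23·1 + 11·1 = 206
A has the highest Borda score (225).

A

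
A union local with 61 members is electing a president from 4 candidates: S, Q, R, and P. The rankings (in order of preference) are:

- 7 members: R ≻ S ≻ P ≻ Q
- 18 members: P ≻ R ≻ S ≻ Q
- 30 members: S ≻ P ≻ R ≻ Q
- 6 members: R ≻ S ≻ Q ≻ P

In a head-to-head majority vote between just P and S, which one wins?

Voters preferring P to S: 18; preferring S to P: 43.
S wins the head-to-head.

S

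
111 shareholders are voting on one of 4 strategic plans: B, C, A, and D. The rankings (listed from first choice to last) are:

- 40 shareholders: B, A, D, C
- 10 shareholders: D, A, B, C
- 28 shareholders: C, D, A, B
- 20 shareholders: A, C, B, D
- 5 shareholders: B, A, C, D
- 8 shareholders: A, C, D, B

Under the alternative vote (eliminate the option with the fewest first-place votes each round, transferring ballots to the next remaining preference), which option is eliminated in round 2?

Round 1: B 45, C 28, A 28, D 10. Eliminate D.
Round 2: B 45, C 28, A 38. Eliminate C.

C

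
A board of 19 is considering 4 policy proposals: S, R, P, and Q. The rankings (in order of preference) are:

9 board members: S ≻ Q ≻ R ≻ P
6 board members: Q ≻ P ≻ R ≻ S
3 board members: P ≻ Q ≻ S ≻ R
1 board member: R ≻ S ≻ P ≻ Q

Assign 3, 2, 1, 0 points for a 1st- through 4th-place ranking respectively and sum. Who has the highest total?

S: 9·3 + 6·0 + 3·1 + 1·2 = 32
R: 9·1 + 6·1 + 3·0 + 1·3 = 18
P: 9·0 + 6·2 + 3·3 + 1·1 = 22
Q: 9·2 + 6·3 + 3·2 + 1·0 = 42
Q has the highest Borda score (42).

Q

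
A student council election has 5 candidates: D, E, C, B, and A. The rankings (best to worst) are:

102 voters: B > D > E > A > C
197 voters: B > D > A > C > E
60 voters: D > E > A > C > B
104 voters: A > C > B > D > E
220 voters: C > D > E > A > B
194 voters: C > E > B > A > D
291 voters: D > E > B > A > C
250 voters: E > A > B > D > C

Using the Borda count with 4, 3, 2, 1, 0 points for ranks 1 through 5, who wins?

D

D: 102·3 + 197·3 + 60·4 + 104·1 + 220·3 + 194·0 + 291·4 + 250·1 = 3315
E: 102·2 + 197·0 + 60·3 + 104·0 + 220·2 + 194·3 + 291·3 + 250·4 = 3279
C: 102·0 + 197·1 + 60·1 + 104·3 + 220·4 + 194·4 + 291·0 + 250·0 = 2225
B: 102·4 + 197·4 + 60·0 + 104·2 + 220·0 + 194·2 + 291·2 + 250·2 = 2874
A: 102·1 + 197·2 + 60·2 + 104·4 + 220·1 + 194·1 + 291·1 + 250·3 = 2487
D has the highest Borda score (3315).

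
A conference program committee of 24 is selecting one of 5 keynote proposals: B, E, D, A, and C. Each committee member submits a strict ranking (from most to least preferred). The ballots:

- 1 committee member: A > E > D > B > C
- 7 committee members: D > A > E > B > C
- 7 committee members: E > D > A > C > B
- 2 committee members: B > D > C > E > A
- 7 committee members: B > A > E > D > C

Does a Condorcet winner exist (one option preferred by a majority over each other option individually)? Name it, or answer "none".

Checking pairwise contests:
E beats B 15–9.
A beats E 15–9.
E beats D 15–9.
D beats A 16–8.
B beats C 17–7.
Every option loses at least one head-to-head, so there is no Condorcet winner.

none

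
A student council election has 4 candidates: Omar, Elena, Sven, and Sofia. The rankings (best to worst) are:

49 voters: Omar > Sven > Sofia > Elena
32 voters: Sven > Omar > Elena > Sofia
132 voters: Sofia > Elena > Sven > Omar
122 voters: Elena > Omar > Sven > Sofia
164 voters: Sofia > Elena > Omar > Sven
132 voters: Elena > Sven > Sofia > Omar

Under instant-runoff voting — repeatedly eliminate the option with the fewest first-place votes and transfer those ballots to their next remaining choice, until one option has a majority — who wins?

Sofia

Round 1: Omar 49, Elena 254, Sven 32, Sofia 296. Eliminate Sven.
Round 2: Omar 81, Elena 254, Sofia 296. Eliminate Omar.
Round 3: Elena 286, Sofia 345. Sofia has a majority.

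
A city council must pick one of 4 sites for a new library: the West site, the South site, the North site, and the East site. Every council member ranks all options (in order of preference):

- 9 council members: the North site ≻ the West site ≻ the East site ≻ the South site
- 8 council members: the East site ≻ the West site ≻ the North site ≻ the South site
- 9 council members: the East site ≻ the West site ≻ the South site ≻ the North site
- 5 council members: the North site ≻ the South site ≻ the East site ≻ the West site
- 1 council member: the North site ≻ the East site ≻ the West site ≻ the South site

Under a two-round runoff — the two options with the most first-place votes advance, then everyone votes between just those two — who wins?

Round 1 first-place votes: the West site 0, the South site 0, the North site 15, the East site 17.
the East site and the North site advance.
Runoff: the East site is preferred to the North site by 17 voters; the North site by 15.
the East site wins the runoff.

the East site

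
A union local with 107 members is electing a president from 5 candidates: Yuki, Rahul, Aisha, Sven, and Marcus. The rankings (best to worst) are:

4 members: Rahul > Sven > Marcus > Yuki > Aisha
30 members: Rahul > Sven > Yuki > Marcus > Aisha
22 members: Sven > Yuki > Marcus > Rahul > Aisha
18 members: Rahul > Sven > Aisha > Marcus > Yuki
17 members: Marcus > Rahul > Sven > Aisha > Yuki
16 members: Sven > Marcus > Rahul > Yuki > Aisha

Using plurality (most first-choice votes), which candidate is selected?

Rahul

First-place votes: Yuki 0, Rahul 52, Aisha 0, Sven 38, Marcus 17.
Rahul has the most first-place votes.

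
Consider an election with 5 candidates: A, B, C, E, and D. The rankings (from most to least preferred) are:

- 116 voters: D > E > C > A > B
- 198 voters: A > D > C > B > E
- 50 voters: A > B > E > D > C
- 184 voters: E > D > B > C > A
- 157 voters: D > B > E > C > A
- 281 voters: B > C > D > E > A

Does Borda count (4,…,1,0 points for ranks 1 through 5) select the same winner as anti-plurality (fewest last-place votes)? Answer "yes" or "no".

Borda — scores: A 1108, B 2311, C 1812, E 1779, D 2850. Winner: D.
Anti-plurality — last-place votes: A 622, B 116, C 50, E 198, D 0. Winner: D.
The two methods agree.

yes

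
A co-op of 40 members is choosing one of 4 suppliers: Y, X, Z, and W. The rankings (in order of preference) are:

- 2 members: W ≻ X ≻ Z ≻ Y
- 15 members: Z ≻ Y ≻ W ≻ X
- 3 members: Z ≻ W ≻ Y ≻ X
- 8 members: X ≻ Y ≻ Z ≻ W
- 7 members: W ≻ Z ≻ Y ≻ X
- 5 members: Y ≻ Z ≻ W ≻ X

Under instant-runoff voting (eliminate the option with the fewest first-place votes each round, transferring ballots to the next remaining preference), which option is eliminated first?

Round 1: Y 5, X 8, Z 18, W 9. Eliminate Y.

Y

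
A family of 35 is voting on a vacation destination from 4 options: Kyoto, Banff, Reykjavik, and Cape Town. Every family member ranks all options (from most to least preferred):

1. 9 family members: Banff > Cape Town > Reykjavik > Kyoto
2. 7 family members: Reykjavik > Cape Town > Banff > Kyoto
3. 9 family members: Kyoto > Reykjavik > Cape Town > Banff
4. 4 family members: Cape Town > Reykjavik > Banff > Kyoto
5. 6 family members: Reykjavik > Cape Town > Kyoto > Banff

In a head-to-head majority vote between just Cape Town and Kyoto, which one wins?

Voters preferring Cape Town to Kyoto: 26; preferring Kyoto to Cape Town: 9.
Cape Town wins the head-to-head.

Cape Town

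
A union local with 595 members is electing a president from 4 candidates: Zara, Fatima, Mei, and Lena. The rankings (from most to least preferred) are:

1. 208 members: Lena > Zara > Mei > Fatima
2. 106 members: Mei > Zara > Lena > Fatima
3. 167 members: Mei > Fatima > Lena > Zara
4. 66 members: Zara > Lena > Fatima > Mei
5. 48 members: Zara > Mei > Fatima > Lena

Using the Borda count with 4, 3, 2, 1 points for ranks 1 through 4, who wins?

Mei

Zara: 208·3 + 106·3 + 167·1 + 66·4 + 48·4 = 1565
Fatima: 208·1 + 106·1 + 167·3 + 66·2 + 48·2 = 1043
Mei: 208·2 + 106·4 + 167·4 + 66·1 + 48·3 = 1718
Lena: 208·4 + 106·2 + 167·2 + 66·3 + 48·1 = 1624
Mei has the highest Borda score (1718).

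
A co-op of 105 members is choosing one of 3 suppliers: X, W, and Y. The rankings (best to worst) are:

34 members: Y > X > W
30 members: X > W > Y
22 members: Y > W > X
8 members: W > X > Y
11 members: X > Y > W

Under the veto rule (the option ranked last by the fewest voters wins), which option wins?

X

Last-place votes: X 22, W 45, Y 38.
X is ranked last by the fewest voters, so X wins.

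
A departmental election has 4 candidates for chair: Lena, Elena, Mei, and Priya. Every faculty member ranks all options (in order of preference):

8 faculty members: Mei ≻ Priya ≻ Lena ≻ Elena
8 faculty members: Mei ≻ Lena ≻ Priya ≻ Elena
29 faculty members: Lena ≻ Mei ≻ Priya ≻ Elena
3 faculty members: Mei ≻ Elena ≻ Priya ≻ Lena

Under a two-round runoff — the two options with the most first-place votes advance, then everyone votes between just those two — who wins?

Round 1 first-place votes: Lena 29, Elena 0, Mei 19, Priya 0.
Lena and Mei advance.
Runoff: Lena is preferred to Mei by 29 voters; Mei by 19.
Lena wins the runoff.

Lena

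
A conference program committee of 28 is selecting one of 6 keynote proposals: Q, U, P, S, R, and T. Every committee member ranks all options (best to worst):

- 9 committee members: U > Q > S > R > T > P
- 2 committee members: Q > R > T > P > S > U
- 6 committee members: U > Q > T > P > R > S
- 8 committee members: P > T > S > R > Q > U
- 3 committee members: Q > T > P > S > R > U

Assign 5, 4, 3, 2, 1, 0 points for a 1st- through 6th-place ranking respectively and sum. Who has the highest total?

Q: 9·4 + 2·5 + 6·4 + 8·1 + 3·5 = 93
U: 9·5 + 2·0 + 6·5 + 8·0 + 3·0 = 75
P: 9·0 + 2·2 + 6·2 + 8·5 + 3·3 = 65
S: 9·3 + 2·1 + 6·0 + 8·3 + 3·2 = 59
R: 9·2 + 2·4 + 6·1 + 8·2 + 3·1 = 51
T: 9·1 + 2·3 + 6·3 + 8·4 + 3·4 = 77
Q has the highest Borda score (93).

Q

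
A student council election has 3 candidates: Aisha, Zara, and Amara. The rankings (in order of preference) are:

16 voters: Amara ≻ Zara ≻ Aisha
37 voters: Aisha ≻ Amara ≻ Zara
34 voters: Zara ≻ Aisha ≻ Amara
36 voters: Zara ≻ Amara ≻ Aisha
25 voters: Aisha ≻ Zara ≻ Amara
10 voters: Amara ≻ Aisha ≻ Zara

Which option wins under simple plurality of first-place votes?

First-place votes: Aisha 62, Zara 70, Amara 26.
Zara has the most first-place votes.

Zara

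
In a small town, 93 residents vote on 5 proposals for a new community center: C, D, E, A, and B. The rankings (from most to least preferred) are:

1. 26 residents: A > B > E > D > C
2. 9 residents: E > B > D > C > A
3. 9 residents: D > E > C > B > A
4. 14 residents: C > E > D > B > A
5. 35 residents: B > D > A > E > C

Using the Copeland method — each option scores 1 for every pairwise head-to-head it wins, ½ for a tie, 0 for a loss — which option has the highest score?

B

C: loses to D, E, A, and B → score 0.
D: beats C and A; loses to E and B → score 2.
E: beats C and D; loses to A and B → score 2.
A: beats C and E; loses to D and B → score 2.
B: beats C, D, E, and A → score 4.
B has the best pairwise record.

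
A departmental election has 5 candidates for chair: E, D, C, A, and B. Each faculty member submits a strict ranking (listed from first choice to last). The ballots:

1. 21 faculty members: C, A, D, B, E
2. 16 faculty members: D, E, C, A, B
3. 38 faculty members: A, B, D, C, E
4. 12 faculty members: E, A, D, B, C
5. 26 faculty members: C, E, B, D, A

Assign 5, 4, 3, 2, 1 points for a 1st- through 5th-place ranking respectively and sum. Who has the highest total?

E: 21·1 + 16·4 + 38·1 + 12·5 + 26·4 = 287
D: 21·3 + 16·5 + 38·3 + 12·3 + 26·2 = 345
C: 21·5 + 16·3 + 38·2 + 12·1 + 26·5 = 371
A: 21·4 + 16·2 + 38·5 + 12·4 + 26·1 = 380
B: 21·2 + 16·1 + 38·4 + 12·2 + 26·3 = 312
A has the highest Borda score (380).

A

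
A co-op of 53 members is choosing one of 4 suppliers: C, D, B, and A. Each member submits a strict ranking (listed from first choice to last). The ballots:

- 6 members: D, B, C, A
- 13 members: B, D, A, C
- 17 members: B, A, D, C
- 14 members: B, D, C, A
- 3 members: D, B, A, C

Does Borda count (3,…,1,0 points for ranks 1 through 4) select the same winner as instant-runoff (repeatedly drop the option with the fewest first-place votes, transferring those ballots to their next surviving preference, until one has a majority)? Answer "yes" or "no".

Borda — scores: C 20, D 98, B 150, A 50. Winner: B.
Instant-runoff — R1 C 0, D 9, B 44, A 0 (B winner). Winner: B.
The two methods agree.

yes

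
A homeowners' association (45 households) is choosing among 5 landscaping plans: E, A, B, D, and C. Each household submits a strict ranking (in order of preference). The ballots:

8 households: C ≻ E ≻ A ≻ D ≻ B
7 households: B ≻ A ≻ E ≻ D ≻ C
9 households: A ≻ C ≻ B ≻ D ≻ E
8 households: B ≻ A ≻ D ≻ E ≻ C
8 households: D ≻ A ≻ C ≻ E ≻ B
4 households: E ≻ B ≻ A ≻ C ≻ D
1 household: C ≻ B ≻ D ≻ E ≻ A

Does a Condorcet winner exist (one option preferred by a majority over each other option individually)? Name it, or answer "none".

A vs E: 32–13 for A.
A vs B: 25–20 for A.
A vs D: 36–9 for A.
A vs C: 36–9 for A.
A beats every other option head-to-head.

A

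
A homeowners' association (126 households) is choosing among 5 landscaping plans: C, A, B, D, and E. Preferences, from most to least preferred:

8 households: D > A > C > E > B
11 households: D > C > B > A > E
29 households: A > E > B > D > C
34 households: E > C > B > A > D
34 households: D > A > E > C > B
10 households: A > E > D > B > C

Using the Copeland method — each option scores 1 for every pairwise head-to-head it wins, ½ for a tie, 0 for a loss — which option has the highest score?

A

C: beats B; loses to A, D, and E → score 1.
A: beats C, B, D, and E → score 4.
B: ties D; loses to C, A, and E → score 0.5.
D: beats C; ties B; loses to A and E → score 1.5.
E: beats C, B, and D; loses to A → score 3.
A has the best pairwise record.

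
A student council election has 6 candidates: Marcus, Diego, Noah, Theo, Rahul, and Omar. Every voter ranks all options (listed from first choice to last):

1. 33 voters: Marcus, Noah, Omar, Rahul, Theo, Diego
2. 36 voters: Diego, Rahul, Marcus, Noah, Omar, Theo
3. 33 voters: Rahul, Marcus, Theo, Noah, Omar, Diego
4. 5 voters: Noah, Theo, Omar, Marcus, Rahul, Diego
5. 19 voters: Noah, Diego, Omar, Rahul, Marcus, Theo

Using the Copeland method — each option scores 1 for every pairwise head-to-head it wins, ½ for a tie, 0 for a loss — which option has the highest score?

Rahul

Marcus: beats Diego, Noah, Theo, and Omar; loses to Rahul → score 4.
Diego: loses to Marcus, Noah, Theo, Rahul, and Omar → score 0.
Noah: beats Diego, Theo, and Omar; loses to Marcus and Rahul → score 3.
Theo: beats Diego; loses to Marcus, Noah, Rahul, and Omar → score 1.
Rahul: beats Marcus, Diego, Noah, Theo, and Omar → score 5.
Omar: beats Diego and Theo; loses to Marcus, Noah, and Rahul → score 2.
Rahul has the best pairwise record.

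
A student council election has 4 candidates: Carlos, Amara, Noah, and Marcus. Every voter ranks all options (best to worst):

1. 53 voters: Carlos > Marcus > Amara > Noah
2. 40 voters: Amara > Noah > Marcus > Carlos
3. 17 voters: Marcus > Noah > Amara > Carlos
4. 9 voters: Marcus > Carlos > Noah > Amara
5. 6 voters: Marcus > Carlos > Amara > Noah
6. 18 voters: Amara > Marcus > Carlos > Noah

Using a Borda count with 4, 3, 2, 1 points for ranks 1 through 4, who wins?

Carlos: 53·4 + 40·1 + 17·1 + 9·3 + 6·3 + 18·2 = 350
Amara: 53·2 + 40·4 + 17·2 + 9·1 + 6·2 + 18·4 = 393
Noah: 53·1 + 40·3 + 17·3 + 9·2 + 6·1 + 18·1 = 266
Marcus: 53·3 + 40·2 + 17·4 + 9·4 + 6·4 + 18·3 = 421
Marcus has the highest Borda score (421).

Marcus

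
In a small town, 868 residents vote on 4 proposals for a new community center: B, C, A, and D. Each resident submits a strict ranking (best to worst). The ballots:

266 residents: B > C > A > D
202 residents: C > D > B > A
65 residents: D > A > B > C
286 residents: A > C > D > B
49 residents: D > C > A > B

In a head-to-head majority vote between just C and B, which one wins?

C

Voters preferring C to B: 537; preferring B to C: 331.
C wins the head-to-head.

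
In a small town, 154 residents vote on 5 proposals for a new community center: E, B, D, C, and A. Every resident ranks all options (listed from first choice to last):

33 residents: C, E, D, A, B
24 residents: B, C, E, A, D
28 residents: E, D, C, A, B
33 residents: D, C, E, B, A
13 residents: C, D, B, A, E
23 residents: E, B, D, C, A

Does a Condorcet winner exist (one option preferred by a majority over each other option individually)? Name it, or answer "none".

Checking pairwise contests:
C beats E 103–51.
E beats B 117–37.
E beats D 108–46.
D beats C 84–70.
E beats A 141–13.
Every option loses at least one head-to-head, so there is no Condorcet winner.

none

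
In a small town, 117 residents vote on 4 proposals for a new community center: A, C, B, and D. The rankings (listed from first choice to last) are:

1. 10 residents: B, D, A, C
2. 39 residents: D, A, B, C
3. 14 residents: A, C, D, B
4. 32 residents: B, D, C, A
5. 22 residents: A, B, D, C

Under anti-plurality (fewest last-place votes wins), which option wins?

D

Last-place votes: A 32, C 71, B 14, D 0.
D is ranked last by the fewest voters, so D wins.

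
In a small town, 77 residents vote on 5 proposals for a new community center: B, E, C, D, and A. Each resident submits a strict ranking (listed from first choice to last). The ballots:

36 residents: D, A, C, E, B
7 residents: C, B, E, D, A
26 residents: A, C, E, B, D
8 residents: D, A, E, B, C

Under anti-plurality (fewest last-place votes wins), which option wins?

E

Last-place votes: B 36, E 0, C 8, D 26, A 7.
E is ranked last by the fewest voters, so E wins.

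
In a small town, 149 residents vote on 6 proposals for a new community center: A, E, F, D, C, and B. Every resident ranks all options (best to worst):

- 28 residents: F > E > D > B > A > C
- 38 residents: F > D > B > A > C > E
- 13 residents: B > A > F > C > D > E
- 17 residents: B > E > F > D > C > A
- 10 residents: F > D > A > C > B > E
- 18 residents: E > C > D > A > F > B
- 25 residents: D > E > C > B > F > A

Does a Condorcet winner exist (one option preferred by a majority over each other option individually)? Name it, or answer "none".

F

F vs A: 118–31 for F.
F vs E: 89–60 for F.
F vs D: 106–43 for F.
F vs C: 106–43 for F.
F vs B: 94–55 for F.
F beats every other option head-to-head.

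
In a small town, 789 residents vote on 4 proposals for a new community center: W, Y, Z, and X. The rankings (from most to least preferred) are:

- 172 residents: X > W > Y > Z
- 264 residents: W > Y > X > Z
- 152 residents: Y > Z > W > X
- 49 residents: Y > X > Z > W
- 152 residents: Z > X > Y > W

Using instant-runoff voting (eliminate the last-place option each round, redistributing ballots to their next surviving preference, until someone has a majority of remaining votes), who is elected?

Round 1: W 264, Y 201, Z 152, X 172. Eliminate Z.
Round 2: W 264, Y 201, X 324. Eliminate Y.
Round 3: W 416, X 373. W has a majority.

W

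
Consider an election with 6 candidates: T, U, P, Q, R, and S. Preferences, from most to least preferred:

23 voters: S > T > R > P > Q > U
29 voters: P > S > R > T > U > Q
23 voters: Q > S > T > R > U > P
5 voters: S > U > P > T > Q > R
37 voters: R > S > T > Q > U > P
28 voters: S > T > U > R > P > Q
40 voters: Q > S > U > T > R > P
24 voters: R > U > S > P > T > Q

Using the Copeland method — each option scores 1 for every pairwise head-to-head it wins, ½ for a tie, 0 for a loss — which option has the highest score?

S

T: beats U, P, Q, and R; loses to S → score 4.
U: beats P; loses to T, Q, R, and S → score 1.
P: beats Q; loses to T, U, R, and S → score 1.
Q: beats U; loses to T, P, R, and S → score 1.
R: beats U, P, and Q; loses to T and S → score 3.
S: beats T, U, P, Q, and R → score 5.
S has the best pairwise record.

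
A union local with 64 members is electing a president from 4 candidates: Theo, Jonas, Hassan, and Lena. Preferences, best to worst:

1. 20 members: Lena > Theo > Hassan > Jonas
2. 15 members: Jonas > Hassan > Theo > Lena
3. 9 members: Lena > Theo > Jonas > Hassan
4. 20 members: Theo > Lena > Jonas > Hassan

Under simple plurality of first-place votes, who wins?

First-place votes: Theo 20, Jonas 15, Hassan 0, Lena 29.
Lena has the most first-place votes.

Lena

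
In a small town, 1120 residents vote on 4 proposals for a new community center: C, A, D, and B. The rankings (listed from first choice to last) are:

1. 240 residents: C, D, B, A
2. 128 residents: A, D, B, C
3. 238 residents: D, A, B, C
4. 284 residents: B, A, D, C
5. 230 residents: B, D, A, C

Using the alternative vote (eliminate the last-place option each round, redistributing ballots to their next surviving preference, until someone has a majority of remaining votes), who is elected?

D

Round 1: C 240, A 128, D 238, B 514. Eliminate A.
Round 2: C 240, D 366, B 514. Eliminate C.
Round 3: D 606, B 514. D has a majority.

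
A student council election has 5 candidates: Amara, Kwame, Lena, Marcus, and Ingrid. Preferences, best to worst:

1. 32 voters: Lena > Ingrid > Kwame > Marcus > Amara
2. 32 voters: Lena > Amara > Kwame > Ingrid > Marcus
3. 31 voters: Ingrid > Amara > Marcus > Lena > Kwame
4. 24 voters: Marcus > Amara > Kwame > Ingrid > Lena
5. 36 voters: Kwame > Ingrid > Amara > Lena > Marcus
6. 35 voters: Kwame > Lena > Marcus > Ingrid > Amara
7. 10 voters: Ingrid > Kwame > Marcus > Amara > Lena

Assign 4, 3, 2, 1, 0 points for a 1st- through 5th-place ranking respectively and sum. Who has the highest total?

Amara: 32·0 + 32·3 + 31·3 + 24·3 + 36·2 + 35·0 + 10·1 = 343
Kwame: 32·2 + 32·2 + 31·0 + 24·2 + 36·4 + 35·4 + 10·3 = 490
Lena: 32·4 + 32·4 + 31·1 + 24·0 + 36·1 + 35·3 + 10·0 = 428
Marcus: 32·1 + 32·0 + 31·2 + 24·4 + 36·0 + 35·2 + 10·2 = 280
Ingrid: 32·3 + 32·1 + 31·4 + 24·1 + 36·3 + 35·1 + 10·4 = 459
Kwame has the highest Borda score (490).

Kwame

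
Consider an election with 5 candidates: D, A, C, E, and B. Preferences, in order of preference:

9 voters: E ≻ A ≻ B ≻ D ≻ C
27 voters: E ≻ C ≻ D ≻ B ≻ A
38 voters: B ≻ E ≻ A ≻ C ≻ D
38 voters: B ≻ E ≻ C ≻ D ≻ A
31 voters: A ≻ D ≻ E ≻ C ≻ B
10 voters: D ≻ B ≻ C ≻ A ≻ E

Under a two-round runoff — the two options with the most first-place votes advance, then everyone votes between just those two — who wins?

Round 1 first-place votes: D 10, A 31, C 0, E 36, B 76.
B and E advance.
Runoff: B is preferred to E by 86 voters; E by 67.
B wins the runoff.

B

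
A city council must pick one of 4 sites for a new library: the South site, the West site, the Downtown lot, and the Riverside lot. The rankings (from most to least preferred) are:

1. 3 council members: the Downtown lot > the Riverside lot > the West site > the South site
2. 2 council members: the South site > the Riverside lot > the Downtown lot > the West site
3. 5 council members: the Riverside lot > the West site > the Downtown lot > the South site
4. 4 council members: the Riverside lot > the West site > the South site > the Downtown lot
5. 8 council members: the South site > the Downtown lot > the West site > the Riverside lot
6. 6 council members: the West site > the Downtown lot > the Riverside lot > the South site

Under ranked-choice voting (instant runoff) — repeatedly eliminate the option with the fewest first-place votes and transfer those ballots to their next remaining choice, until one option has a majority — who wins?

Round 1: the South site 10, the West site 6, the Downtown lot 3, the Riverside lot 9. Eliminate the Downtown lot.
Round 2: the South site 10, the West site 6, the Riverside lot 12. Eliminate the West site.
Round 3: the South site 10, the Riverside lot 18. The Riverside lot has a majority.

the Riverside lot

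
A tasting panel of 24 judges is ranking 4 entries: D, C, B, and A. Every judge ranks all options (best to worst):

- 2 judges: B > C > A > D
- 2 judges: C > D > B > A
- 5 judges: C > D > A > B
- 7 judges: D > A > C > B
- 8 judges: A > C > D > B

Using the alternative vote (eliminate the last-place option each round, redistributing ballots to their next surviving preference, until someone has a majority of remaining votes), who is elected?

Round 1: D 7, C 7, B 2, A 8. Eliminate B.
Round 2: D 7, C 9, A 8. Eliminate D.
Round 3: C 9, A 15. A has a majority.

A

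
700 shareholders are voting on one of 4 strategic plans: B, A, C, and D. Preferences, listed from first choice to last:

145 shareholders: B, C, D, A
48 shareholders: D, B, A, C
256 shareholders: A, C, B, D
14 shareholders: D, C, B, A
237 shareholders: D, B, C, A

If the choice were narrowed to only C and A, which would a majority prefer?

Voters preferring C to A: 396; preferring A to C: 304.
C wins the head-to-head.

C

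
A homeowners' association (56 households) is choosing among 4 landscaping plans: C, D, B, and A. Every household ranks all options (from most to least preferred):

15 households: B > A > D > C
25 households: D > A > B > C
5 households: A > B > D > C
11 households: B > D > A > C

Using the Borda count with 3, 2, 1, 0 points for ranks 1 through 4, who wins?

C: 15·0 + 25·0 + 5·0 + 11·0 = 0
D: 15·1 + 25·3 + 5·1 + 11·2 = 117
B: 15·3 + 25·1 + 5·2 + 11·3 = 113
A: 15·2 + 25·2 + 5·3 + 11·1 = 106
D has the highest Borda score (117).

D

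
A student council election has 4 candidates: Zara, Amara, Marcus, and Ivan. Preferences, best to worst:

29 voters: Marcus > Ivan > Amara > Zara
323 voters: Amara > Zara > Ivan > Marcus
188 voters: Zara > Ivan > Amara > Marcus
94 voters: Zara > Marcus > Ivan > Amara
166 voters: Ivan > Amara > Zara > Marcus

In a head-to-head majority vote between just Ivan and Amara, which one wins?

Ivan

Voters preferring Ivan to Amara: 477; preferring Amara to Ivan: 323.
Ivan wins the head-to-head.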